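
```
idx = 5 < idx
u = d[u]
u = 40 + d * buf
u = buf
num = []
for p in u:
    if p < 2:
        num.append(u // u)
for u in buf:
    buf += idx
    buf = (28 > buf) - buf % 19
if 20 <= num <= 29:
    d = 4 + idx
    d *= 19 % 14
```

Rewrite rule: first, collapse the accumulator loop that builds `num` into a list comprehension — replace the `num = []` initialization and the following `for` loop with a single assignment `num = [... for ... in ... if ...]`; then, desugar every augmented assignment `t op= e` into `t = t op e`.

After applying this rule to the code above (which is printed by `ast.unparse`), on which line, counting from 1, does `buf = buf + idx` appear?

Transformed code:
idx = 5 < idx
u = d[u]
u = 40 + d * buf
u = buf
num = [u // u for p in u if p < 2]
for u in buf:
    buf = buf + idx
    buf = (28 > buf) - buf % 19
if 20 <= num <= 29:
    d = 4 + idx
    d = d * (19 % 14)

7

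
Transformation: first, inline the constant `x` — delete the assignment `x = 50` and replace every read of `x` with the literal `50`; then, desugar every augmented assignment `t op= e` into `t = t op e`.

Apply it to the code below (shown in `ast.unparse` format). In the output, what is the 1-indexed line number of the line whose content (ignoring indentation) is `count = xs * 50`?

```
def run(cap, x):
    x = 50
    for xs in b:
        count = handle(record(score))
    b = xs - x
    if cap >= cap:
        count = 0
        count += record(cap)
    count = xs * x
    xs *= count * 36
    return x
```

Transformed code:
def run(cap, x):
    for xs in b:
        count = handle(record(score))
    b = xs - 50
    if cap >= cap:
        count = 0
        count = count + record(cap)
    count = xs * 50
    xs = xs * (count * 36)
    return 50

8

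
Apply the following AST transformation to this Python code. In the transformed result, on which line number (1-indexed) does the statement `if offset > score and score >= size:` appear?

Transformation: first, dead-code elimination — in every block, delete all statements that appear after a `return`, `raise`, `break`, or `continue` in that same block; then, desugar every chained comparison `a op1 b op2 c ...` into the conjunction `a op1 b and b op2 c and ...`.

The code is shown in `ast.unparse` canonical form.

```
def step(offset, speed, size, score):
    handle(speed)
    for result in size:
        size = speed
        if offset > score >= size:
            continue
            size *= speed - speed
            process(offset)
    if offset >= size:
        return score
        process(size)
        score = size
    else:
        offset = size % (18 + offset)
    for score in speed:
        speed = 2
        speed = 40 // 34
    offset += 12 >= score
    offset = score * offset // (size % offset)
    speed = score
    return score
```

Transformed code:
def step(offset, speed, size, score):
    handle(speed)
    for result in size:
        size = speed
        if offset > score and score >= size:
            continue
    if offset >= size:
        return score
    else:
        offset = size % (18 + offset)
    for score in speed:
        speed = 2
        speed = 40 // 34
    offset += 12 >= score
    offset = score * offset // (size % offset)
    speed = score
    return score

5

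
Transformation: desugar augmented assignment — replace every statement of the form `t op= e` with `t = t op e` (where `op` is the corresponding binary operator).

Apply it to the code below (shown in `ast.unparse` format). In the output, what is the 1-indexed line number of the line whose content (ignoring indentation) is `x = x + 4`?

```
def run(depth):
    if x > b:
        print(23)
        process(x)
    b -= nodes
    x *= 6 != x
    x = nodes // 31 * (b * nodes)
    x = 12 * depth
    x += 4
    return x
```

Transformed code:
def run(depth):
    if x > b:
        print(23)
        process(x)
    b = b - nodes
    x = x * (6 != x)
    x = nodes // 31 * (b * nodes)
    x = 12 * depth
    x = x + 4
    return x

9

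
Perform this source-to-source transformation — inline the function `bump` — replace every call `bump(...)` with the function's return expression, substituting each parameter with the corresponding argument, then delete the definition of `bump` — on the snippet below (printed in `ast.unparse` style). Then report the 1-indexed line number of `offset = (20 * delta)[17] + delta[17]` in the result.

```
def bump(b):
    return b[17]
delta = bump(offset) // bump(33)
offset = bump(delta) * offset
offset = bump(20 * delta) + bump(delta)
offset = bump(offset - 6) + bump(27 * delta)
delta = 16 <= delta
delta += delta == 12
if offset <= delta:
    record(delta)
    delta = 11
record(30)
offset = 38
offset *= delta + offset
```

3

Transformed code:
delta = offset[17] // 33[17]
offset = delta[17] * offset
offset = (20 * delta)[17] + delta[17]
offset = (offset - 6)[17] + (27 * delta)[17]
delta = 16 <= delta
delta += delta == 12
if offset <= delta:
    record(delta)
    delta = 11
record(30)
offset = 38
offset *= delta + offset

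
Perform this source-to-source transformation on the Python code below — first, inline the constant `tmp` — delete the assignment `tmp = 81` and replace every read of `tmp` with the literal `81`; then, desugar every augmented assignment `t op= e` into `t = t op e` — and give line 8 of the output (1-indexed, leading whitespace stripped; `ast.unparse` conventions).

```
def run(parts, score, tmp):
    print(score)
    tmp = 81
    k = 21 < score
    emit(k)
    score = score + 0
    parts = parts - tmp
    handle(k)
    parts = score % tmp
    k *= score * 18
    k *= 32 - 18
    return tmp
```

parts = score % 81

Transformed code:
def run(parts, score, tmp):
    print(score)
    k = 21 < score
    emit(k)
    score = score + 0
    parts = parts - 81
    handle(k)
    parts = score % 81
    k = k * (score * 18)
    k = k * (32 - 18)
    return 81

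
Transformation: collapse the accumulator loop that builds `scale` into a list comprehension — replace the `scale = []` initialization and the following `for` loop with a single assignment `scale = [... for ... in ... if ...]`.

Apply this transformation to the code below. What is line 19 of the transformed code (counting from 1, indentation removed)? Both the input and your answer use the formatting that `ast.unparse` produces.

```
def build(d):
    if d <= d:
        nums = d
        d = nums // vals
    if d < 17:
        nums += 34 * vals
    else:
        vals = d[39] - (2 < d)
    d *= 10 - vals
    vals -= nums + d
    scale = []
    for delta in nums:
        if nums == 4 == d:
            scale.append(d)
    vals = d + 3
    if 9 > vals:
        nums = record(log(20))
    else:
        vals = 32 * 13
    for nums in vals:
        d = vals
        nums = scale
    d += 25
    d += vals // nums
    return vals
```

Transformed code:
def build(d):
    if d <= d:
        nums = d
        d = nums // vals
    if d < 17:
        nums += 34 * vals
    else:
        vals = d[39] - (2 < d)
    d *= 10 - vals
    vals -= nums + d
    scale = [d for delta in nums if nums == 4 == d]
    vals = d + 3
    if 9 > vals:
        nums = record(log(20))
    else:
        vals = 32 * 13
    for nums in vals:
        d = vals
        nums = scale
    d += 25
    d += vals // nums
    return vals

nums = scale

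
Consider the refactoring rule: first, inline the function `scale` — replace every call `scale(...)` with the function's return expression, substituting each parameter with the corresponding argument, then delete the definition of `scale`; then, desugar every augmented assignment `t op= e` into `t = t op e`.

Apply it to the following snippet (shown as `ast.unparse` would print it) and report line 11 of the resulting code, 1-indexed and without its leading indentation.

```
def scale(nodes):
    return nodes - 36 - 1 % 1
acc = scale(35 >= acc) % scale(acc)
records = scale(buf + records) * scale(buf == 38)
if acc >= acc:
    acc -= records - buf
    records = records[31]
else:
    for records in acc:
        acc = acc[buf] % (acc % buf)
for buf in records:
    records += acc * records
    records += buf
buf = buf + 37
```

Transformed code:
acc = ((35 >= acc) - 36 - 1 % 1) % (acc - 36 - 1 % 1)
records = (buf + records - 36 - 1 % 1) * ((buf == 38) - 36 - 1 % 1)
if acc >= acc:
    acc = acc - (records - buf)
    records = records[31]
else:
    for records in acc:
        acc = acc[buf] % (acc % buf)
for buf in records:
    records = records + acc * records
    records = records + buf
buf = buf + 37

records = records + buf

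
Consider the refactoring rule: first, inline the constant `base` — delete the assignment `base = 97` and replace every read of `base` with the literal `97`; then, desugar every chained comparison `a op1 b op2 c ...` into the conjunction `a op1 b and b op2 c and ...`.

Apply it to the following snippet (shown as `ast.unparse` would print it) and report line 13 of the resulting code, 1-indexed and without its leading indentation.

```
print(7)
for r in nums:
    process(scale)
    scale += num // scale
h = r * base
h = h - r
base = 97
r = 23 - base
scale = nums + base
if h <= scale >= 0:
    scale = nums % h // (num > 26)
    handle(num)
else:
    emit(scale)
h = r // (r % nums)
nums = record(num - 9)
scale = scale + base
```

Transformed code:
print(7)
for r in nums:
    process(scale)
    scale += num // scale
h = r * 97
h = h - r
r = 23 - 97
scale = nums + 97
if h <= scale and scale >= 0:
    scale = nums % h // (num > 26)
    handle(num)
else:
    emit(scale)
h = r // (r % nums)
nums = record(num - 9)
scale = scale + 97

emit(scale)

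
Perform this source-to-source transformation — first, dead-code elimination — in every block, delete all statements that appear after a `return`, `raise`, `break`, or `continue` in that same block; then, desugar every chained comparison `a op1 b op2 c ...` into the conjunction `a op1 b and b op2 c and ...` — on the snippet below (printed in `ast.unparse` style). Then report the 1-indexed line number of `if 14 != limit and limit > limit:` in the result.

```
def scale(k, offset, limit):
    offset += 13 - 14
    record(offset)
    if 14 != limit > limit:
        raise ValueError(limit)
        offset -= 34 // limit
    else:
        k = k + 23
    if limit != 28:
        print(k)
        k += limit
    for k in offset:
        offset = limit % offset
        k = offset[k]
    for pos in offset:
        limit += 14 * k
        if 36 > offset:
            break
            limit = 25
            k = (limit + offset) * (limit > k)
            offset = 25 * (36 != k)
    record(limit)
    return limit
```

Transformed code:
def scale(k, offset, limit):
    offset += 13 - 14
    record(offset)
    if 14 != limit and limit > limit:
        raise ValueError(limit)
    else:
        k = k + 23
    if limit != 28:
        print(k)
        k += limit
    for k in offset:
        offset = limit % offset
        k = offset[k]
    for pos in offset:
        limit += 14 * k
        if 36 > offset:
            break
    record(limit)
    return limit

4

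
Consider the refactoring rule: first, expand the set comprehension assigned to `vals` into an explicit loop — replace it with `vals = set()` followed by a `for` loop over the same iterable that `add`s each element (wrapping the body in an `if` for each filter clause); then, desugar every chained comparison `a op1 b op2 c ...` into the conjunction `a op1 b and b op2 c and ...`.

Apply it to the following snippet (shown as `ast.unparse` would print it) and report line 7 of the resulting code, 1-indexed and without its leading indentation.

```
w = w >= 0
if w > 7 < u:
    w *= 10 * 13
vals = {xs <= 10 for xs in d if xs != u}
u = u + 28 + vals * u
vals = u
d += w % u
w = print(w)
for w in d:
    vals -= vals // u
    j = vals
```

vals.add(xs <= 10)

Transformed code:
w = w >= 0
if w > 7 and 7 < u:
    w *= 10 * 13
vals = set()
for xs in d:
    if xs != u:
        vals.add(xs <= 10)
u = u + 28 + vals * u
vals = u
d += w % u
w = print(w)
for w in d:
    vals -= vals // u
    j = vals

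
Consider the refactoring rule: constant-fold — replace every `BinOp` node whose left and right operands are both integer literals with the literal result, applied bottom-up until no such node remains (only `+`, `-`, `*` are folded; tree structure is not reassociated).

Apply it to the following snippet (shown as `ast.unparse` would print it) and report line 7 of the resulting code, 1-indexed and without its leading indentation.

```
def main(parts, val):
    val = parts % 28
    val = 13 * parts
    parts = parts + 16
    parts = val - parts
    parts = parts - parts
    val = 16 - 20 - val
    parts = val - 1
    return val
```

val = -4 - val

Transformed code:
def main(parts, val):
    val = parts % 28
    val = 13 * parts
    parts = parts + 16
    parts = val - parts
    parts = parts - parts
    val = -4 - val
    parts = val - 1
    return val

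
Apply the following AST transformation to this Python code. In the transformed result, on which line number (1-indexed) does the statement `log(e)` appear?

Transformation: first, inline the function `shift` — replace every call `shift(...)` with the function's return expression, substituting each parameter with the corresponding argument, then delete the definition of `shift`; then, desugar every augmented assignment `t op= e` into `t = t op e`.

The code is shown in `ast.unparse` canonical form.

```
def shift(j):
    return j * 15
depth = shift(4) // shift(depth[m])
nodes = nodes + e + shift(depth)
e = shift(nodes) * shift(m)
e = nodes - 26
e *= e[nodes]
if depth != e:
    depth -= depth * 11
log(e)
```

Transformed code:
depth = 4 * 15 // (depth[m] * 15)
nodes = nodes + e + depth * 15
e = nodes * 15 * (m * 15)
e = nodes - 26
e = e * e[nodes]
if depth != e:
    depth = depth - depth * 11
log(e)

8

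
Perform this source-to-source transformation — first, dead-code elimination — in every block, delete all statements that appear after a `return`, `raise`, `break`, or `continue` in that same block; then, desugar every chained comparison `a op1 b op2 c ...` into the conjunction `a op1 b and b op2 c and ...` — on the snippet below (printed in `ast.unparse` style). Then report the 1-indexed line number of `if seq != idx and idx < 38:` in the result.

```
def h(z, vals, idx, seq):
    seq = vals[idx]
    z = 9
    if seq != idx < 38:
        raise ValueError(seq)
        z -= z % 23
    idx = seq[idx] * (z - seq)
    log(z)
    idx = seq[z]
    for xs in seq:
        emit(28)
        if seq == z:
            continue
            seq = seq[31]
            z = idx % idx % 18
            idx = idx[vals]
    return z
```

4

Transformed code:
def h(z, vals, idx, seq):
    seq = vals[idx]
    z = 9
    if seq != idx and idx < 38:
        raise ValueError(seq)
    idx = seq[idx] * (z - seq)
    log(z)
    idx = seq[z]
    for xs in seq:
        emit(28)
        if seq == z:
            continue
    return z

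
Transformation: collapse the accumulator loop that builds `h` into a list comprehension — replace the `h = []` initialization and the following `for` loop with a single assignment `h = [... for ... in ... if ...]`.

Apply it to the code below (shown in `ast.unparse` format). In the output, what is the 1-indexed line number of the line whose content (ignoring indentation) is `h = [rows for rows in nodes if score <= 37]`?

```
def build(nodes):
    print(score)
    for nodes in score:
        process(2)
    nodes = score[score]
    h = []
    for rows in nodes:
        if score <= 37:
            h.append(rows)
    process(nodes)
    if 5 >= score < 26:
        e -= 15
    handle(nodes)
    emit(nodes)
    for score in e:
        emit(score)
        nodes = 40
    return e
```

Transformed code:
def build(nodes):
    print(score)
    for nodes in score:
        process(2)
    nodes = score[score]
    h = [rows for rows in nodes if score <= 37]
    process(nodes)
    if 5 >= score < 26:
        e -= 15
    handle(nodes)
    emit(nodes)
    for score in e:
        emit(score)
        nodes = 40
    return e

6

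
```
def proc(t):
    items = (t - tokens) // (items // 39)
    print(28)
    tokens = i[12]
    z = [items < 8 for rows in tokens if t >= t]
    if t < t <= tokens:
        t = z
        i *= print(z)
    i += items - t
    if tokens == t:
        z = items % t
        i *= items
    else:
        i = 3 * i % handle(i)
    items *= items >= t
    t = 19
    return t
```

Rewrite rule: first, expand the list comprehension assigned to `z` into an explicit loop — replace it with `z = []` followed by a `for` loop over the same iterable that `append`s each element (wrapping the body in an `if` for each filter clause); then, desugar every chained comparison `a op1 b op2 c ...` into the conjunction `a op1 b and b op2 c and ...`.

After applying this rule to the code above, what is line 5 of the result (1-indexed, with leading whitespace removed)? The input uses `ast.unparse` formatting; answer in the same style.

Transformed code:
def proc(t):
    items = (t - tokens) // (items // 39)
    print(28)
    tokens = i[12]
    z = []
    for rows in tokens:
        if t >= t:
            z.append(items < 8)
    if t < t and t <= tokens:
        t = z
        i *= print(z)
    i += items - t
    if tokens == t:
        z = items % t
        i *= items
    else:
        i = 3 * i % handle(i)
    items *= items >= t
    t = 19
    return t

z = []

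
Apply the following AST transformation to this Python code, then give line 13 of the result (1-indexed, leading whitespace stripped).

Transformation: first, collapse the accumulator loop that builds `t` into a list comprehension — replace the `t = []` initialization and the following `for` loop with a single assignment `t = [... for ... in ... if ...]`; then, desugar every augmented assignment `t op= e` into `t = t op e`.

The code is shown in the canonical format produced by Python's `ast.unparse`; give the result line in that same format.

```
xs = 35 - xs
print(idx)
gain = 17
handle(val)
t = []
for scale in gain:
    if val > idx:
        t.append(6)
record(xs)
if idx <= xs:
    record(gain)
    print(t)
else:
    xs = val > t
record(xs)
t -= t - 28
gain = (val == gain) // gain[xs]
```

t = t - (t - 28)

Transformed code:
xs = 35 - xs
print(idx)
gain = 17
handle(val)
t = [6 for scale in gain if val > idx]
record(xs)
if idx <= xs:
    record(gain)
    print(t)
else:
    xs = val > t
record(xs)
t = t - (t - 28)
gain = (val == gain) // gain[xs]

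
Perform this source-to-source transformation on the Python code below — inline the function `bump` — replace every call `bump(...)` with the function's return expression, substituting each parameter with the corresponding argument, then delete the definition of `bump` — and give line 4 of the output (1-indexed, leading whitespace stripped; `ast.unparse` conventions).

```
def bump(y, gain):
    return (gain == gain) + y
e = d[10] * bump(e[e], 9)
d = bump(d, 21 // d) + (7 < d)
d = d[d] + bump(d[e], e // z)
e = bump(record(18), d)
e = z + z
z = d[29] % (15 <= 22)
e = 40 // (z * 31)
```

Transformed code:
e = d[10] * ((9 == 9) + e[e])
d = (21 // d == 21 // d) + d + (7 < d)
d = d[d] + ((e // z == e // z) + d[e])
e = (d == d) + record(18)
e = z + z
z = d[29] % (15 <= 22)
e = 40 // (z * 31)

e = (d == d) + record(18)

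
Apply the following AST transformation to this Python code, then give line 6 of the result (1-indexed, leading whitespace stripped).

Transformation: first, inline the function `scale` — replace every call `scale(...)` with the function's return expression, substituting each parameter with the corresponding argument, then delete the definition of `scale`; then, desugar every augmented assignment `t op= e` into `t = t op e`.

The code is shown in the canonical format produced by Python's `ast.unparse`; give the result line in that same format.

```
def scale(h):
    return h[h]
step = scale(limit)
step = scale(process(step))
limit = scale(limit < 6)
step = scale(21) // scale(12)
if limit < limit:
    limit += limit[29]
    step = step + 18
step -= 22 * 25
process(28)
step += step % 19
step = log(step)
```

limit = limit + limit[29]

Transformed code:
step = limit[limit]
step = process(step)[process(step)]
limit = (limit < 6)[limit < 6]
step = 21[21] // 12[12]
if limit < limit:
    limit = limit + limit[29]
    step = step + 18
step = step - 22 * 25
process(28)
step = step + step % 19
step = log(step)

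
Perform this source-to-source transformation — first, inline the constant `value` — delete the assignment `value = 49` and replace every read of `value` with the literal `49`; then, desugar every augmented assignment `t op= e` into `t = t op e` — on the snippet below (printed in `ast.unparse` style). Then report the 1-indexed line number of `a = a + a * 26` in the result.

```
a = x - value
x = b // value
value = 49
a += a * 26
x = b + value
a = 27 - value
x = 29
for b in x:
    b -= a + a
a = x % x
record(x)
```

3

Transformed code:
a = x - 49
x = b // 49
a = a + a * 26
x = b + 49
a = 27 - 49
x = 29
for b in x:
    b = b - (a + a)
a = x % x
record(x)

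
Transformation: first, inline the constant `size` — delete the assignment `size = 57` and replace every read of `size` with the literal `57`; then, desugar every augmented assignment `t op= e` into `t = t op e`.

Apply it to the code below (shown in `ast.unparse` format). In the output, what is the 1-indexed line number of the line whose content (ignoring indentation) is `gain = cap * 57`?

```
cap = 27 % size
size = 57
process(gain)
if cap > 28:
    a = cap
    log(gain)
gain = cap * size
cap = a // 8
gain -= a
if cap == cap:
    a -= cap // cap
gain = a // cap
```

Transformed code:
cap = 27 % 57
process(gain)
if cap > 28:
    a = cap
    log(gain)
gain = cap * 57
cap = a // 8
gain = gain - a
if cap == cap:
    a = a - cap // cap
gain = a // cap

6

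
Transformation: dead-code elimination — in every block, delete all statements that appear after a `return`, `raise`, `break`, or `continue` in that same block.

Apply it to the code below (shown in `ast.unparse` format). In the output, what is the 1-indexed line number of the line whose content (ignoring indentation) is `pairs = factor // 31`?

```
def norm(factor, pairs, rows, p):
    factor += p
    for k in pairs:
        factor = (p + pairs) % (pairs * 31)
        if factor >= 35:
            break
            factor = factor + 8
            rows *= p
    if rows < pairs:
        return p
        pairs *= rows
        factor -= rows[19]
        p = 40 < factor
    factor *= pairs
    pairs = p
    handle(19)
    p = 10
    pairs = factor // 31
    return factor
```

Transformed code:
def norm(factor, pairs, rows, p):
    factor += p
    for k in pairs:
        factor = (p + pairs) % (pairs * 31)
        if factor >= 35:
            break
    if rows < pairs:
        return p
    factor *= pairs
    pairs = p
    handle(19)
    p = 10
    pairs = factor // 31
    return factor

13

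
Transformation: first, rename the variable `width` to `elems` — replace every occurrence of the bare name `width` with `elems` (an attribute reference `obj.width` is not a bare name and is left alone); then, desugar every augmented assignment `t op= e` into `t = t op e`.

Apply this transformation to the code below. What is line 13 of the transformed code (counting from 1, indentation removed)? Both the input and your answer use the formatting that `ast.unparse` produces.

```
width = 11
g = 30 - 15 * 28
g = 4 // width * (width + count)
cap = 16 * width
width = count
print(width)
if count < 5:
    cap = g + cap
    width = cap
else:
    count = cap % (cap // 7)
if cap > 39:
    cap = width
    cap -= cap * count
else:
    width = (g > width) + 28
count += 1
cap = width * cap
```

cap = elems

Transformed code:
elems = 11
g = 30 - 15 * 28
g = 4 // elems * (elems + count)
cap = 16 * elems
elems = count
print(elems)
if count < 5:
    cap = g + cap
    elems = cap
else:
    count = cap % (cap // 7)
if cap > 39:
    cap = elems
    cap = cap - cap * count
else:
    elems = (g > elems) + 28
count = count + 1
cap = elems * cap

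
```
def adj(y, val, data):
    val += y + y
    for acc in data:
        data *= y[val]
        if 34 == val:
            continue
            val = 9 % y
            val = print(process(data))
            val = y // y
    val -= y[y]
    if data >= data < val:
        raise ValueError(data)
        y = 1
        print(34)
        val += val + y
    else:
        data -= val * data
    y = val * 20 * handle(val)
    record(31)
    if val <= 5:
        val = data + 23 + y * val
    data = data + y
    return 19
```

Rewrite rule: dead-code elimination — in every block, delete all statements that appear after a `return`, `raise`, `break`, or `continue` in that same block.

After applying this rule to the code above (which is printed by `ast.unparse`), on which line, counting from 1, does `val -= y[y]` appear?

Transformed code:
def adj(y, val, data):
    val += y + y
    for acc in data:
        data *= y[val]
        if 34 == val:
            continue
    val -= y[y]
    if data >= data < val:
        raise ValueError(data)
    else:
        data -= val * data
    y = val * 20 * handle(val)
    record(31)
    if val <= 5:
        val = data + 23 + y * val
    data = data + y
    return 19

7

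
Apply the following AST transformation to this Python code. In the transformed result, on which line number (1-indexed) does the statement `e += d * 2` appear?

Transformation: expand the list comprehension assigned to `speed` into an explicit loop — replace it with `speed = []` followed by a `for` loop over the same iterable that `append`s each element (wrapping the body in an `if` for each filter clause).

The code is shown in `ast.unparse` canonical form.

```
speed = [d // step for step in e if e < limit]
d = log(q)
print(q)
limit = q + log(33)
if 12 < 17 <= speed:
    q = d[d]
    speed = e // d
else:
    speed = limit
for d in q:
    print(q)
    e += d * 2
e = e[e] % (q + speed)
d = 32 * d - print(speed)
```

15

Transformed code:
speed = []
for step in e:
    if e < limit:
        speed.append(d // step)
d = log(q)
print(q)
limit = q + log(33)
if 12 < 17 <= speed:
    q = d[d]
    speed = e // d
else:
    speed = limit
for d in q:
    print(q)
    e += d * 2
e = e[e] % (q + speed)
d = 32 * d - print(speed)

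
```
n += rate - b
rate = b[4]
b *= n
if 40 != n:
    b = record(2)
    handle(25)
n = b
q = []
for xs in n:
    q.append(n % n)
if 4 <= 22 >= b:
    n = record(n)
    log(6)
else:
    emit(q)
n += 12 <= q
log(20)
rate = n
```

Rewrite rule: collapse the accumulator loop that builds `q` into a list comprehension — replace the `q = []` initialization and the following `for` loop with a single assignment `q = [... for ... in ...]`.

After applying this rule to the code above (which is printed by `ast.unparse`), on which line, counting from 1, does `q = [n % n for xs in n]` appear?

8

Transformed code:
n += rate - b
rate = b[4]
b *= n
if 40 != n:
    b = record(2)
    handle(25)
n = b
q = [n % n for xs in n]
if 4 <= 22 >= b:
    n = record(n)
    log(6)
else:
    emit(q)
n += 12 <= q
log(20)
rate = n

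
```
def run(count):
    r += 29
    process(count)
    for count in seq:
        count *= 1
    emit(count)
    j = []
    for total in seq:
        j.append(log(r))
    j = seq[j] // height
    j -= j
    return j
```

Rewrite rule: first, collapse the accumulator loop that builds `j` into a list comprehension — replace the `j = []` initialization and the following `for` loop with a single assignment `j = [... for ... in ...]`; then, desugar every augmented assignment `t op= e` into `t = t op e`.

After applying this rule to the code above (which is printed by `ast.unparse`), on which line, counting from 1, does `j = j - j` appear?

Transformed code:
def run(count):
    r = r + 29
    process(count)
    for count in seq:
        count = count * 1
    emit(count)
    j = [log(r) for total in seq]
    j = seq[j] // height
    j = j - j
    return j

9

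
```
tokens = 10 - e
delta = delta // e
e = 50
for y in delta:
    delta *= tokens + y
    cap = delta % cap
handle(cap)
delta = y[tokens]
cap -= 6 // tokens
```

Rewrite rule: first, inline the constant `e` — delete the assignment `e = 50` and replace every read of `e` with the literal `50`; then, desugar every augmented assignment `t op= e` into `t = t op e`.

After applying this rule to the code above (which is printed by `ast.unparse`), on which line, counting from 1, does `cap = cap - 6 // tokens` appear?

Transformed code:
tokens = 10 - 50
delta = delta // 50
for y in delta:
    delta = delta * (tokens + y)
    cap = delta % cap
handle(cap)
delta = y[tokens]
cap = cap - 6 // tokens

8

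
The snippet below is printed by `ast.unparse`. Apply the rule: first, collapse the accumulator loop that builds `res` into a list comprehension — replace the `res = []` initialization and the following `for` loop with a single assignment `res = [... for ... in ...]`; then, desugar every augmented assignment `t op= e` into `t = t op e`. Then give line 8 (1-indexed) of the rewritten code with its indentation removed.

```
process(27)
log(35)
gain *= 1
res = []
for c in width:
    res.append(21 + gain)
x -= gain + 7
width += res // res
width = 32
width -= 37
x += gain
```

width = width - 37

Transformed code:
process(27)
log(35)
gain = gain * 1
res = [21 + gain for c in width]
x = x - (gain + 7)
width = width + res // res
width = 32
width = width - 37
x = x + gain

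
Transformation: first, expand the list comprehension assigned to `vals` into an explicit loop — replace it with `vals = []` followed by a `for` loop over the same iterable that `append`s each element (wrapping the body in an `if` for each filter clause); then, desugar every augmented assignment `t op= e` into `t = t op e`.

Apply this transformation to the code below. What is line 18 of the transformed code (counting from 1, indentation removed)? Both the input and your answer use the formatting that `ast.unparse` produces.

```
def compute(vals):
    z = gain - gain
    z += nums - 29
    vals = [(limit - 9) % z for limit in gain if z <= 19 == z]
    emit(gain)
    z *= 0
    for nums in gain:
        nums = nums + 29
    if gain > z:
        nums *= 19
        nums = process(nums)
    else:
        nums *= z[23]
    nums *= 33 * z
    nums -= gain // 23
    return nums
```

nums = nums - gain // 23

Transformed code:
def compute(vals):
    z = gain - gain
    z = z + (nums - 29)
    vals = []
    for limit in gain:
        if z <= 19 == z:
            vals.append((limit - 9) % z)
    emit(gain)
    z = z * 0
    for nums in gain:
        nums = nums + 29
    if gain > z:
        nums = nums * 19
        nums = process(nums)
    else:
        nums = nums * z[23]
    nums = nums * (33 * z)
    nums = nums - gain // 23
    return nums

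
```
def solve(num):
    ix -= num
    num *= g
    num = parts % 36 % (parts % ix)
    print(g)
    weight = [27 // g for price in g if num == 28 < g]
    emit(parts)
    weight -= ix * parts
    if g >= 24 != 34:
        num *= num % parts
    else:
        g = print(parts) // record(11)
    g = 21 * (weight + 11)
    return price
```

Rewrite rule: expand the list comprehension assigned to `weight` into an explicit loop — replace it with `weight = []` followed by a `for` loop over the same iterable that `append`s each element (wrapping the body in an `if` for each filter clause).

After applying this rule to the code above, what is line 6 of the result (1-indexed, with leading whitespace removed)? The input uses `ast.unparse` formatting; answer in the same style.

weight = []

Transformed code:
def solve(num):
    ix -= num
    num *= g
    num = parts % 36 % (parts % ix)
    print(g)
    weight = []
    for price in g:
        if num == 28 < g:
            weight.append(27 // g)
    emit(parts)
    weight -= ix * parts
    if g >= 24 != 34:
        num *= num % parts
    else:
        g = print(parts) // record(11)
    g = 21 * (weight + 11)
    return price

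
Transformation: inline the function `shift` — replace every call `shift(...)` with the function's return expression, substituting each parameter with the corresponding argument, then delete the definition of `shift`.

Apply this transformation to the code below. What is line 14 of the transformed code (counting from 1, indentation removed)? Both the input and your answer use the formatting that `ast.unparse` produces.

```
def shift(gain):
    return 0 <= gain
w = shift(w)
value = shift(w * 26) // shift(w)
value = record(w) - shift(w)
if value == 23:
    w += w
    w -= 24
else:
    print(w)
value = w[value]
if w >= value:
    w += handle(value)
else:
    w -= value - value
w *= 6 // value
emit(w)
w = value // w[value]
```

w *= 6 // value

Transformed code:
w = 0 <= w
value = (0 <= w * 26) // (0 <= w)
value = record(w) - (0 <= w)
if value == 23:
    w += w
    w -= 24
else:
    print(w)
value = w[value]
if w >= value:
    w += handle(value)
else:
    w -= value - value
w *= 6 // value
emit(w)
w = value // w[value]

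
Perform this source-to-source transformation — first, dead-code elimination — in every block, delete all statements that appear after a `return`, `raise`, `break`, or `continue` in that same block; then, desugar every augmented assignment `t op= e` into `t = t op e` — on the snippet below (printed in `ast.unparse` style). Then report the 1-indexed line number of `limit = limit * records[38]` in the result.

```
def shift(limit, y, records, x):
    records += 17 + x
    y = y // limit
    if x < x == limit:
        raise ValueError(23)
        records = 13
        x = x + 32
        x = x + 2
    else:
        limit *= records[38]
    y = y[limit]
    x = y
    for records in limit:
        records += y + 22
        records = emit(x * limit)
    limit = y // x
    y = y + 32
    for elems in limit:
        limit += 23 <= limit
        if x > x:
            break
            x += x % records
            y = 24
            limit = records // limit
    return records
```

Transformed code:
def shift(limit, y, records, x):
    records = records + (17 + x)
    y = y // limit
    if x < x == limit:
        raise ValueError(23)
    else:
        limit = limit * records[38]
    y = y[limit]
    x = y
    for records in limit:
        records = records + (y + 22)
        records = emit(x * limit)
    limit = y // x
    y = y + 32
    for elems in limit:
        limit = limit + (23 <= limit)
        if x > x:
            break
    return records

7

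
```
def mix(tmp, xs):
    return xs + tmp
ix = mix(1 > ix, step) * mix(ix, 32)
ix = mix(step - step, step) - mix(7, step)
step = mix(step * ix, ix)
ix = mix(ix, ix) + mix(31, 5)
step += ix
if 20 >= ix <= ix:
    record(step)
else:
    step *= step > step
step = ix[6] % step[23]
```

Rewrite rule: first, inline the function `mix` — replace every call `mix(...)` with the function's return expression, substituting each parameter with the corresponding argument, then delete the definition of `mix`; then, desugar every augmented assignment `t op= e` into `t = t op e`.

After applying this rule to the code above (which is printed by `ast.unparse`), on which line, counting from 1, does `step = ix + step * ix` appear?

3

Transformed code:
ix = (step + (1 > ix)) * (32 + ix)
ix = step + (step - step) - (step + 7)
step = ix + step * ix
ix = ix + ix + (5 + 31)
step = step + ix
if 20 >= ix <= ix:
    record(step)
else:
    step = step * (step > step)
step = ix[6] % step[23]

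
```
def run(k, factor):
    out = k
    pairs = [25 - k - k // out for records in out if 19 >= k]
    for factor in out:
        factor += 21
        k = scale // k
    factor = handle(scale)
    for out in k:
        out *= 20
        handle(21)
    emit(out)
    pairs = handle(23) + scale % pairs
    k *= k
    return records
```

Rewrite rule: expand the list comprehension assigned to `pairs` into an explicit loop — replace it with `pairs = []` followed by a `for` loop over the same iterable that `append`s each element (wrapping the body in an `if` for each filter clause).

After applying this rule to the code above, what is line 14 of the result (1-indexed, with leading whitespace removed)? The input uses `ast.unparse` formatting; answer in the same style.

emit(out)

Transformed code:
def run(k, factor):
    out = k
    pairs = []
    for records in out:
        if 19 >= k:
            pairs.append(25 - k - k // out)
    for factor in out:
        factor += 21
        k = scale // k
    factor = handle(scale)
    for out in k:
        out *= 20
        handle(21)
    emit(out)
    pairs = handle(23) + scale % pairs
    k *= k
    return records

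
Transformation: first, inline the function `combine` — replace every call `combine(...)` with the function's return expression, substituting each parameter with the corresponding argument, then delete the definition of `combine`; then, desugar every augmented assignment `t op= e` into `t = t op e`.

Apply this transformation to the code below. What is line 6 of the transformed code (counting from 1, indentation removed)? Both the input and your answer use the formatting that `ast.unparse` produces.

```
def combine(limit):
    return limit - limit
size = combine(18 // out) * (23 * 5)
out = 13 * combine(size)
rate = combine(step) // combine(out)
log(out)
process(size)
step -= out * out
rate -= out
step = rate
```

step = step - out * out

Transformed code:
size = (18 // out - 18 // out) * (23 * 5)
out = 13 * (size - size)
rate = (step - step) // (out - out)
log(out)
process(size)
step = step - out * out
rate = rate - out
step = rate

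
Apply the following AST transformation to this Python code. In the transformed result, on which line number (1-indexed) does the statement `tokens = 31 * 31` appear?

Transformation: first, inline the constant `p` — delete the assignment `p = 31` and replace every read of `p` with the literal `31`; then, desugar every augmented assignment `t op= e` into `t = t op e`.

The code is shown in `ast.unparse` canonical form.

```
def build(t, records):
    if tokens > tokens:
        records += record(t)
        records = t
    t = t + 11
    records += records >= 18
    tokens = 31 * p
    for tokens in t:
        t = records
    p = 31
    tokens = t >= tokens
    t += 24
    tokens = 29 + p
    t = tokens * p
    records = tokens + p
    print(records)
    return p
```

7

Transformed code:
def build(t, records):
    if tokens > tokens:
        records = records + record(t)
        records = t
    t = t + 11
    records = records + (records >= 18)
    tokens = 31 * 31
    for tokens in t:
        t = records
    tokens = t >= tokens
    t = t + 24
    tokens = 29 + 31
    t = tokens * 31
    records = tokens + 31
    print(records)
    return 31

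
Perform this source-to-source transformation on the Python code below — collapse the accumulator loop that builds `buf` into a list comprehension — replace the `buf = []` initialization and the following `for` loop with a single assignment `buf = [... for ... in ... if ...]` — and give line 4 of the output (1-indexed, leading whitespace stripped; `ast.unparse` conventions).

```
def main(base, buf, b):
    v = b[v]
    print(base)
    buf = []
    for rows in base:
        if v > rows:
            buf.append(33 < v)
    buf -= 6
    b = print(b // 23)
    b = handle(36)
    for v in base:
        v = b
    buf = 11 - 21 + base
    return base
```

Transformed code:
def main(base, buf, b):
    v = b[v]
    print(base)
    buf = [33 < v for rows in base if v > rows]
    buf -= 6
    b = print(b // 23)
    b = handle(36)
    for v in base:
        v = b
    buf = 11 - 21 + base
    return base

buf = [33 < v for rows in base if v > rows]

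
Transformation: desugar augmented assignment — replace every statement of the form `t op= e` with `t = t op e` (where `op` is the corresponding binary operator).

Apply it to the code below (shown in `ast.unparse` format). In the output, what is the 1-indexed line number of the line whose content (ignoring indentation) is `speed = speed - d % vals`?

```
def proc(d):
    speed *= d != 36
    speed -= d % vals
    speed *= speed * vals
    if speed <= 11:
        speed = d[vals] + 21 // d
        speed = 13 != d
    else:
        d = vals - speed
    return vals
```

3

Transformed code:
def proc(d):
    speed = speed * (d != 36)
    speed = speed - d % vals
    speed = speed * (speed * vals)
    if speed <= 11:
        speed = d[vals] + 21 // d
        speed = 13 != d
    else:
        d = vals - speed
    return vals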